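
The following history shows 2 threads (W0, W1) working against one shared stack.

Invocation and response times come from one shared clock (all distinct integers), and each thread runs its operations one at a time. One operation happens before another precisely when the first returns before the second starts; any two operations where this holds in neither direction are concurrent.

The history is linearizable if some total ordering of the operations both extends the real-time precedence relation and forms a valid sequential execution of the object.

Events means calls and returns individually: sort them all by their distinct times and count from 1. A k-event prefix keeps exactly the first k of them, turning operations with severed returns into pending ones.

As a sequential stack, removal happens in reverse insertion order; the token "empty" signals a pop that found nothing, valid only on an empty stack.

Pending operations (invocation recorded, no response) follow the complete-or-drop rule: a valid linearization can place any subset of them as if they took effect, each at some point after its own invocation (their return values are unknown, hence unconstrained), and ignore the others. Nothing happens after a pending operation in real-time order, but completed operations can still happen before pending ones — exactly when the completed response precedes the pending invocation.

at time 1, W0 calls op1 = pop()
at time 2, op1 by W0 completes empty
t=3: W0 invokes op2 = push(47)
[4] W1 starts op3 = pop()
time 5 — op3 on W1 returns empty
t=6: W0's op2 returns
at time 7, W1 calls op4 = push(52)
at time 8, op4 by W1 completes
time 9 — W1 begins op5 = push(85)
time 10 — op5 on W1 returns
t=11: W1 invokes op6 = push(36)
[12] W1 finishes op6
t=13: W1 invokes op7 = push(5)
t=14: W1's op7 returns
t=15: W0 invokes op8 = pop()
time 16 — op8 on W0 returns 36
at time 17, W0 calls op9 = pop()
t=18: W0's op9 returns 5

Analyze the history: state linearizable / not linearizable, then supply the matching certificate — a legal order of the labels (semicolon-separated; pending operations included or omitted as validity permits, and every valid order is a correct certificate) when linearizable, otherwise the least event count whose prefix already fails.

not linearizable — minimal violating prefix: 16 events

events 1..15 are fine; event 16 — the response of op8 at time 16 — makes the prefix non-linearizable
all 2 real-time-respecting orders fail — 8 completed stack operations, no legal replay
for example op1, op2, op3, op4, op5, op6, op7, op8 fails at step 3: op3 pop() → empty is not legal there
for example op1, op3, op2, op4, op5, op6, op7, op8 fails at step 8: op8 pop() → 36 is not legal there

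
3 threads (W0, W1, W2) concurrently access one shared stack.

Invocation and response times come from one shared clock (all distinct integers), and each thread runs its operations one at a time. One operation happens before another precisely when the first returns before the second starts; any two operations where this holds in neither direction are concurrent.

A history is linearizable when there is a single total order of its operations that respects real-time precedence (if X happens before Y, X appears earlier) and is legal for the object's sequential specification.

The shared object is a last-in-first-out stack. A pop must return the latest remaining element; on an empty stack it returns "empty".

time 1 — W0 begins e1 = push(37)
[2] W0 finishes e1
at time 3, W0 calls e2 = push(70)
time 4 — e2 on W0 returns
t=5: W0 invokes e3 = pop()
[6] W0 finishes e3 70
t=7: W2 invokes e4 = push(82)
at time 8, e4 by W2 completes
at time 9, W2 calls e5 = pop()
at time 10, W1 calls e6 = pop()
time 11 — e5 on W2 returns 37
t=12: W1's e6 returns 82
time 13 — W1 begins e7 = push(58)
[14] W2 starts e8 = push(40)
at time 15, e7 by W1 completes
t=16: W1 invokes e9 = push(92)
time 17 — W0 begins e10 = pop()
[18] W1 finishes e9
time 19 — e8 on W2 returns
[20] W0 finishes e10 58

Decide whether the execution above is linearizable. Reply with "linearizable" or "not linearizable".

linearizable

one valid linearization: e1, e2, e3, e4, e6, e5, e7, e10, e8, e9
step 1: e1 push(37) — stack <37>
step 2: e2 push(70) — stack <37,70>
step 3: e3 pop() → 70 — stack <37>
step 4: e4 push(82) — stack <37,82>
step 5: e6 pop() → 82 — stack <37>
step 6: e5 pop() → 37 — stack <>
step 7: e7 push(58) — stack <58>
step 8: e10 pop() → 58 — stack <>
step 9: e8 push(40) — stack <40>
step 10: e9 push(92) — stack <40,92>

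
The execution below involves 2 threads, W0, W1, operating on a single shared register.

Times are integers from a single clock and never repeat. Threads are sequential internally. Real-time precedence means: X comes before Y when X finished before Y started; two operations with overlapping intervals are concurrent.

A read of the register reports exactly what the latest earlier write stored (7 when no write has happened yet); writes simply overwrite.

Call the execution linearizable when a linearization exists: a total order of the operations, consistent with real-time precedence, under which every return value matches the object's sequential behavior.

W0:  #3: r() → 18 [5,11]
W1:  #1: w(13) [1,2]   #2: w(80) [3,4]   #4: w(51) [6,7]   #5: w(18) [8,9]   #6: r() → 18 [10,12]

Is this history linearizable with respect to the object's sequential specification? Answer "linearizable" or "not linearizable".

linearizable

a witness: #1, #2, #4, #5, #3, #6
after step 1 (#1 w(13)): value 13
after step 2 (#2 w(80)): value 80
after step 3 (#4 w(51)): value 51
after step 4 (#5 w(18)): value 18
after step 5 (#3 r() → 18): value 18
after step 6 (#6 r() → 18): value 18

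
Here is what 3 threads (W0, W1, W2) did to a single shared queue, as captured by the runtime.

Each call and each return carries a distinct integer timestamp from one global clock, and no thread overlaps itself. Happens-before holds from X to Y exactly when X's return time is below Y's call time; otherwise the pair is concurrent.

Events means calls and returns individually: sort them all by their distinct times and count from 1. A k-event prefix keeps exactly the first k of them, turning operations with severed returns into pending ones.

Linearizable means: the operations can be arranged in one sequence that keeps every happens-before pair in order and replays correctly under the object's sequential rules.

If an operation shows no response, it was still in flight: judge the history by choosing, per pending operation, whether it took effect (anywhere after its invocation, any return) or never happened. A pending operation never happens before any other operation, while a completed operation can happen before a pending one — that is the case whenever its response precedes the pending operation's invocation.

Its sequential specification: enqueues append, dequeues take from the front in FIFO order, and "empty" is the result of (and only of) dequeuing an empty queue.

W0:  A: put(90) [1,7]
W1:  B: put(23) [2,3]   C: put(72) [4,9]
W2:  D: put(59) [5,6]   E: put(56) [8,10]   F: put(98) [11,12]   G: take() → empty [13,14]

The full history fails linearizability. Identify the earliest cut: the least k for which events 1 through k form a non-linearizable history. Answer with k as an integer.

events 1..13 are linearizable, e.g. via A, B, C, D, E, F:
step 1: A put(90) — queue <90>
step 2: B put(23) — queue <90,23>
step 3: C put(72) — queue <90,23,72>
step 4: D put(59) — queue <90,23,72,59>
step 5: E put(56) — queue <90,23,72,59,56>
step 6: F put(98) — queue <90,23,72,59,56,98>
with event 14 included (G responding at time 14), all real-time-consistent orders fail
for example A, B, C, D, E, F, G fails at step 7: G take() → empty is not legal there
for example A, B, D, C, E, F, G fails at step 7: G take() → empty is not legal there

14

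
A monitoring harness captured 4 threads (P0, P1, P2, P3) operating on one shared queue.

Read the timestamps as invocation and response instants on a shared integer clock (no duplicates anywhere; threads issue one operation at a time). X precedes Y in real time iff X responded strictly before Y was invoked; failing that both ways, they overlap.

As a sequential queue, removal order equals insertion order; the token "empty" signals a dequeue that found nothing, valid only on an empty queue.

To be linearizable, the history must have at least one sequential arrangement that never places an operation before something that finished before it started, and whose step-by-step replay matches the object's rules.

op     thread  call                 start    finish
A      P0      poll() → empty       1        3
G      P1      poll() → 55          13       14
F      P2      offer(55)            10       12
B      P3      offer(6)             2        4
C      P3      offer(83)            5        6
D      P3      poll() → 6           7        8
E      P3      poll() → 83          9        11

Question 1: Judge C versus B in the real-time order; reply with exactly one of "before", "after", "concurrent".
Answer: after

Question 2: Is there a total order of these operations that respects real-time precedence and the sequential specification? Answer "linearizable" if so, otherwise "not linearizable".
linearizable

one valid linearization: A, B, C, D, E, F, G
after step 1 (A poll() → empty): queue <>
after step 2 (B offer(6)): queue <6>
after step 3 (C offer(83)): queue <6,83>
after step 4 (D poll() → 6): queue <83>
after step 5 (E poll() → 83): queue <>
after step 6 (F offer(55)): queue <55>
after step 7 (G poll() → 55): queue <>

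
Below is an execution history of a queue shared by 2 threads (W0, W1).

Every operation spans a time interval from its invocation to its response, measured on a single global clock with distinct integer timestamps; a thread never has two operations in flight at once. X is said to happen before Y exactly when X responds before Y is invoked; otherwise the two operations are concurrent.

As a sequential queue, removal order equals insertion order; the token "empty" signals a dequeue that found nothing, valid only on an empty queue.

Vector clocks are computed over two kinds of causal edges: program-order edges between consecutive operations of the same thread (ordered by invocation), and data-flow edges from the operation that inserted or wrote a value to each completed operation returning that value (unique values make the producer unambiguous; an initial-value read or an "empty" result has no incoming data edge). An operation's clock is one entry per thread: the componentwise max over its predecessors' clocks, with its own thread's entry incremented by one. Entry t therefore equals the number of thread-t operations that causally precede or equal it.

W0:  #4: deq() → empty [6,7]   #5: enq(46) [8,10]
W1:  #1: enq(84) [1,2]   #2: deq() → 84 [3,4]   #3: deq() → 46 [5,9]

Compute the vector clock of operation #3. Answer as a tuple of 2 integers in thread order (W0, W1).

(2, 3)

invoked at 1, #1 has no predecessors; its own W1 bump gives (0, 1)
invoked at 6, #4 has no predecessors; its own W0 bump gives (1, 0)
from VC(#1)=(0, 1), #2 (invoked 3) maxes components and bumps W1 → (0, 2)
from VC(#4)=(1, 0), #5 (invoked 8) maxes components and bumps W0 → (2, 0)
from VC(#2)=(0, 2), VC(#5)=(2, 0), #3 (invoked 5) maxes components and bumps W1 → (2, 3)
target: VC(#3) = (2, 3)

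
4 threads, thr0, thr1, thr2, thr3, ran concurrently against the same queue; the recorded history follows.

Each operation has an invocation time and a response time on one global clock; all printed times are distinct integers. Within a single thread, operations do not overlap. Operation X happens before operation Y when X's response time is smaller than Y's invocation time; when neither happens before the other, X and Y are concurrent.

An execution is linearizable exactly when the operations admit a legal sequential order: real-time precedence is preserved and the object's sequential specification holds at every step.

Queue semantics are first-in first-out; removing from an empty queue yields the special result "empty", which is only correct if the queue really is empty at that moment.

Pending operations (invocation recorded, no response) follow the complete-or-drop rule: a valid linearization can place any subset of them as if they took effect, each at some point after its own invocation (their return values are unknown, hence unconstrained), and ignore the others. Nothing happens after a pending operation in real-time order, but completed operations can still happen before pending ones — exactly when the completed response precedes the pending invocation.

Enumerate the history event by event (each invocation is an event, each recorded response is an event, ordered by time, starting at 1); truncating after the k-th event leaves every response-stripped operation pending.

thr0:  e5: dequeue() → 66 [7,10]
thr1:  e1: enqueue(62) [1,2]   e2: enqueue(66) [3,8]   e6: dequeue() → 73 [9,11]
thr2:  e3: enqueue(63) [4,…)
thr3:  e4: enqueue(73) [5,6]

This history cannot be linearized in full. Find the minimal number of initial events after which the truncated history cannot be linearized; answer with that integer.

events 1..10 are linearizable; a witness order is e1, e2, e3, e4, e6, e5:
after step 1 (e1 enqueue(62)): queue <62>
after step 2 (e2 enqueue(66)): queue <62,66>
after step 3 (e3 enqueue(63) (pending, included)): queue <62,66,63>
after step 4 (e4 enqueue(73)): queue <62,66,63,73>
after step 5 (e6 dequeue() (pending, included)): queue <66,63,73>
after step 6 (e5 dequeue() → 66): queue <63,73>
with event 11 included (e6 responding at time 11), all real-time-consistent orders fail
no escape via the 1 pending operation (e3): every completion choice fails
for example e1, e2, e4, e5, e6 (pending dropped) fails at step 4: e5 dequeue() → 66 is not legal there
for example e1, e2, e4, e6, e5 (pending dropped) fails at step 4: e6 dequeue() → 73 is not legal there

11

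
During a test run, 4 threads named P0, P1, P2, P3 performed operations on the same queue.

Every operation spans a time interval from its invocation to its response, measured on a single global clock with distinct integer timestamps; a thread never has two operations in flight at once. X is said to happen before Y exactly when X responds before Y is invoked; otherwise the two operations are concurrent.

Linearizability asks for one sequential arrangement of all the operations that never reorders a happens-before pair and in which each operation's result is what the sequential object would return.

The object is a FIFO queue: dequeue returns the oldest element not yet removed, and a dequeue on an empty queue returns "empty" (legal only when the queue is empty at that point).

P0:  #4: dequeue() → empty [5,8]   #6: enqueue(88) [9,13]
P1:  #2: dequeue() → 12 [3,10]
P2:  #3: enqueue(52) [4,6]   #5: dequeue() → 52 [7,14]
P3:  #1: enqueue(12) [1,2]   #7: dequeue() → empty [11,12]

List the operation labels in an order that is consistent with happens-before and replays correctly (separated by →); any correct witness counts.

after step 1 (#1 enqueue(12)): queue <12>
after step 2 (#2 dequeue() → 12): queue <>
after step 3 (#3 enqueue(52)): queue <52>
after step 4 (#5 dequeue() → 52): queue <>
after step 5 (#4 dequeue() → empty): queue <>
after step 6 (#7 dequeue() → empty): queue <>
after step 7 (#6 enqueue(88)): queue <88>

#1 → #2 → #3 → #5 → #4 → #7 → #6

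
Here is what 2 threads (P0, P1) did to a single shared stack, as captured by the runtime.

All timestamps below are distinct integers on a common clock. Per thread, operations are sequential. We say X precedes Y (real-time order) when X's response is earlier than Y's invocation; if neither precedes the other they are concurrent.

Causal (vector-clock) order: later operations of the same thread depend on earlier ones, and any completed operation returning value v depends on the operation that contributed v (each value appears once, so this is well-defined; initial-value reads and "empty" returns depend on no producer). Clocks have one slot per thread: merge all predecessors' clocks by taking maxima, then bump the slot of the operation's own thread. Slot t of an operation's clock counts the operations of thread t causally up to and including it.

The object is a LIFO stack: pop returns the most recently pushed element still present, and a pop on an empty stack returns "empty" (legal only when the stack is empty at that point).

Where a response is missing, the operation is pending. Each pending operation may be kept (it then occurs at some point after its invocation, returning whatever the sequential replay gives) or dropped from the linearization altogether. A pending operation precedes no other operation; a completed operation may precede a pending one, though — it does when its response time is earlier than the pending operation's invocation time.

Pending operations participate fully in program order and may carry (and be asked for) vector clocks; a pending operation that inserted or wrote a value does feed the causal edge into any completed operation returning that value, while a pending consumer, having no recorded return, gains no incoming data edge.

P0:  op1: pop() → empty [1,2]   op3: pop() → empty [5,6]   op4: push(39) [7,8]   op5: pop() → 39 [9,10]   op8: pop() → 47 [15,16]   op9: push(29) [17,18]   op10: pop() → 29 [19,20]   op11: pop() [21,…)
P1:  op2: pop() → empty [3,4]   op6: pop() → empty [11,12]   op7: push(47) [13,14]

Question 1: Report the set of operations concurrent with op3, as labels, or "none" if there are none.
op3 spans [5,6]: anything still running between times 5 and 6 counts as concurrent
op1 [1,2]: before
op2 [3,4]: before
op4 [7,8]: after
op5 [9,10]: after
op6 [11,12]: after
op7 [13,14]: after
op8 [15,16]: after
op9 [17,18]: after
op10 [19,20]: after
op11 [21,…): after

none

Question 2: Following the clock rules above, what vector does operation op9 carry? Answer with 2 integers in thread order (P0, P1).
VC(op2, invoked at 3): no causal predecessors; +1 on P1 → (0, 1)
VC(op1, invoked at 1): no causal predecessors; +1 on P0 → (1, 0)
from VC(op2)=(0, 1), op6 (invoked 11) maxes components and bumps P1 → (0, 2)
from VC(op1)=(1, 0), op3 (invoked 5) maxes components and bumps P0 → (2, 0)
from VC(op6)=(0, 2), op7 (invoked 13) maxes components and bumps P1 → (0, 3)
from VC(op3)=(2, 0), op4 (invoked 7) maxes components and bumps P0 → (3, 0)
from VC(op4)=(3, 0), op5 (invoked 9) maxes components and bumps P0 → (4, 0)
from VC(op5)=(4, 0), VC(op7)=(0, 3), op8 (invoked 15) maxes components and bumps P0 → (5, 3)
from VC(op8)=(5, 3), op9 (invoked 17) maxes components and bumps P0 → (6, 3)
from VC(op9)=(6, 3), op10 (invoked 19) maxes components and bumps P0 → (7, 3)
from VC(op10)=(7, 3), op11 (invoked 21) maxes components and bumps P0 → (8, 3)
target: VC(op9) = (6, 3)

(6, 3)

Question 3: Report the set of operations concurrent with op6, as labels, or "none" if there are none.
concurrent with op6 ([11,12]): every op whose interval crosses 11..12
op1 [1,2]: before
op2 [3,4]: before
op3 [5,6]: before
op4 [7,8]: before
op5 [9,10]: before
op7 [13,14]: after
op8 [15,16]: after
op9 [17,18]: after
op10 [19,20]: after
op11 [21,…): after

none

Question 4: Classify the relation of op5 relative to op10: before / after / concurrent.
op5 spans [9,10], op10 spans [19,20]
resp(op5)=10 < inv(op10)=19

before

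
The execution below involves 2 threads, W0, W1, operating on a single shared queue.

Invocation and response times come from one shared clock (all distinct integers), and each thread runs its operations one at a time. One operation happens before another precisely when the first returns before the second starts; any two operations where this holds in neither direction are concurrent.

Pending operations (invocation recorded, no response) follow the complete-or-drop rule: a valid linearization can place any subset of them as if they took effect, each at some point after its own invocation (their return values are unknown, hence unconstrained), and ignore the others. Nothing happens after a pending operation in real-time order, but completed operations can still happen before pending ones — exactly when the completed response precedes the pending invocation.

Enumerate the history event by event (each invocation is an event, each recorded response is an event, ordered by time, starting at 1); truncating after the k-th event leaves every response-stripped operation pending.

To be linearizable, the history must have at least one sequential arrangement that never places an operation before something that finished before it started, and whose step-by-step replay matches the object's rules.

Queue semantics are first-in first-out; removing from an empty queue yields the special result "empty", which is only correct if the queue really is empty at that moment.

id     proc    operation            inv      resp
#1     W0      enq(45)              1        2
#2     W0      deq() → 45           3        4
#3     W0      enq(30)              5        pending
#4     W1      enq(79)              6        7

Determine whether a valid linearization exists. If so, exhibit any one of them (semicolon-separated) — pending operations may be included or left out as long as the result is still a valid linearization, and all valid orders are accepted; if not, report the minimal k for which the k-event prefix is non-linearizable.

linearizable — witness: #1; #2; #3; #4

1. #1 enq(45), leaving queue <45>
2. #2 deq() → 45, leaving queue <>
3. #3 enq(30) (pending, included), leaving queue <30>
4. #4 enq(79), leaving queue <30,79>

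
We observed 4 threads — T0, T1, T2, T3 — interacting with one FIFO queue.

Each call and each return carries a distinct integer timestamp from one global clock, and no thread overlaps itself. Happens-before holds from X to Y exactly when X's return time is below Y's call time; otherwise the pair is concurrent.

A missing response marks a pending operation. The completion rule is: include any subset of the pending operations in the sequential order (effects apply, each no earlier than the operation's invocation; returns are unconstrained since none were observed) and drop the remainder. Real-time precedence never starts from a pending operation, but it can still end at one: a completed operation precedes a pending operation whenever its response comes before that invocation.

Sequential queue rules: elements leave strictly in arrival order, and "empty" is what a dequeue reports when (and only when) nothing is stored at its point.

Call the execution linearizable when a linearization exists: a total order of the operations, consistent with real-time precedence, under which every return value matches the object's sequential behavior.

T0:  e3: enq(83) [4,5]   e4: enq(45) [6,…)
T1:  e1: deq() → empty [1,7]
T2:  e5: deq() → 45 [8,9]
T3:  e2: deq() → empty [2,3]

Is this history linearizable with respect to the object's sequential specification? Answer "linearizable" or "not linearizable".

prefix check: 1..8 passes, 1..9 fails once e5's time-9 response joins
3 orders of the 4 completed FIFO queue ops respect real time; none is legal
no completion choice of the 1 pending operation (e4) rescues it — every subset was tried
for example e1, e2, e3, e5 (pending dropped) fails at step 4: e5 deq() → 45 is not legal there
for example e2, e1, e3, e5 (pending dropped) fails at step 4: e5 deq() → 45 is not legal there

not linearizable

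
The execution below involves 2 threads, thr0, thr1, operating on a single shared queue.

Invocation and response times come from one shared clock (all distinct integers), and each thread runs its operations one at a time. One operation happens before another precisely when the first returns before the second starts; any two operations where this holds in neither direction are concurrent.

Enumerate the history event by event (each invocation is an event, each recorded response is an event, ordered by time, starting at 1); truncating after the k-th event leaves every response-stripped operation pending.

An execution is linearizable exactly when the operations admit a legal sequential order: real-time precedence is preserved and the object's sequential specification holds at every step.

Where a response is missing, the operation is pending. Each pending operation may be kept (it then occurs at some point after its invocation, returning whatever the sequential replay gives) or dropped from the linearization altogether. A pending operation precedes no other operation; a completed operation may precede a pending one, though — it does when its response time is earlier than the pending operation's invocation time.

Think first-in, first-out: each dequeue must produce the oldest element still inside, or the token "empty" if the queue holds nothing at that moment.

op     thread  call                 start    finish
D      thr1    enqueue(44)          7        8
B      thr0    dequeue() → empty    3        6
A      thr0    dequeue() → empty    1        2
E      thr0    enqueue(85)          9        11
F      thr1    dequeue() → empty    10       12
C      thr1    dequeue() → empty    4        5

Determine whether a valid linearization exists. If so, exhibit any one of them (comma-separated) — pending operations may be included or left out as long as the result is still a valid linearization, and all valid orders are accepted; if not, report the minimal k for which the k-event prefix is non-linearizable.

the violation lands at event 12, F's response at time 12: events 1..11 linearize, events 1..12 do not
every one of the 4 real-time-consistent orders over 6 completed queue ops fails the sequential spec
take A, B, C, D, E, F: step 6 already fails, because F dequeue() → empty cannot occur there
take A, B, C, D, F, E: step 5 already fails, because F dequeue() → empty cannot occur there

not linearizable — minimal violating prefix: 12 events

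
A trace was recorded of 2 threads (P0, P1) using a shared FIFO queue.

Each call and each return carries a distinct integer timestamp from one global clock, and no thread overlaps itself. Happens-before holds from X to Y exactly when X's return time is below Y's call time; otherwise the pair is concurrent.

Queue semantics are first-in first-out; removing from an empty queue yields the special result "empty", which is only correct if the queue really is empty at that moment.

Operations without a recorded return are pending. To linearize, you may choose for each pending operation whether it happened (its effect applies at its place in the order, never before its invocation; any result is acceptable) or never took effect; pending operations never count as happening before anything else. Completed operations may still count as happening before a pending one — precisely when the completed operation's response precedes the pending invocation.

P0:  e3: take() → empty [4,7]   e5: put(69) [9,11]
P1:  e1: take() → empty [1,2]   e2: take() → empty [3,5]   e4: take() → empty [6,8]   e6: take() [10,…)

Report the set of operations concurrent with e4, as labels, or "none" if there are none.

e4 spans [6,8]: anything still running between times 6 and 8 counts as concurrent
e1 [1,2]: before
e2 [3,5]: before
e3 [4,7]: concurrent
e5 [9,11]: after
e6 [10,…): after

e3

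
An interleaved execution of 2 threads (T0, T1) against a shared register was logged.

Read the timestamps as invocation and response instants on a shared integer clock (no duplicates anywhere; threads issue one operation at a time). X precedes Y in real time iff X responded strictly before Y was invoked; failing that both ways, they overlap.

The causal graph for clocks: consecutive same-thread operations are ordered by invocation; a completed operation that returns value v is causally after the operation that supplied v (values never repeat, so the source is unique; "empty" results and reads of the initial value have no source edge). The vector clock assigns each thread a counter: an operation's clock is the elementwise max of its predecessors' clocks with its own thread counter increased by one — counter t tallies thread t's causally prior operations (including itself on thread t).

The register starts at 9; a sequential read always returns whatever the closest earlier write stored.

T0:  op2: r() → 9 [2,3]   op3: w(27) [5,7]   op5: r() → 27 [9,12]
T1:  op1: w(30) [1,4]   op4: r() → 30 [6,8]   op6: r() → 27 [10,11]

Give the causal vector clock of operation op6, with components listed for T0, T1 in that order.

invoked at 1, op1 has no predecessors; its own T1 bump gives (0, 1)
invoked at 2, op2 has no predecessors; its own T0 bump gives (1, 0)
from VC(op1)=(0, 1), op4 (invoked 6) maxes components and bumps T1 → (0, 2)
from VC(op2)=(1, 0), op3 (invoked 5) maxes components and bumps T0 → (2, 0)
from VC(op3)=(2, 0), op5 (invoked 9) maxes components and bumps T0 → (3, 0)
from VC(op3)=(2, 0), VC(op4)=(0, 2), op6 (invoked 10) maxes components and bumps T1 → (2, 3)
target: VC(op6) = (2, 3)

(2, 3)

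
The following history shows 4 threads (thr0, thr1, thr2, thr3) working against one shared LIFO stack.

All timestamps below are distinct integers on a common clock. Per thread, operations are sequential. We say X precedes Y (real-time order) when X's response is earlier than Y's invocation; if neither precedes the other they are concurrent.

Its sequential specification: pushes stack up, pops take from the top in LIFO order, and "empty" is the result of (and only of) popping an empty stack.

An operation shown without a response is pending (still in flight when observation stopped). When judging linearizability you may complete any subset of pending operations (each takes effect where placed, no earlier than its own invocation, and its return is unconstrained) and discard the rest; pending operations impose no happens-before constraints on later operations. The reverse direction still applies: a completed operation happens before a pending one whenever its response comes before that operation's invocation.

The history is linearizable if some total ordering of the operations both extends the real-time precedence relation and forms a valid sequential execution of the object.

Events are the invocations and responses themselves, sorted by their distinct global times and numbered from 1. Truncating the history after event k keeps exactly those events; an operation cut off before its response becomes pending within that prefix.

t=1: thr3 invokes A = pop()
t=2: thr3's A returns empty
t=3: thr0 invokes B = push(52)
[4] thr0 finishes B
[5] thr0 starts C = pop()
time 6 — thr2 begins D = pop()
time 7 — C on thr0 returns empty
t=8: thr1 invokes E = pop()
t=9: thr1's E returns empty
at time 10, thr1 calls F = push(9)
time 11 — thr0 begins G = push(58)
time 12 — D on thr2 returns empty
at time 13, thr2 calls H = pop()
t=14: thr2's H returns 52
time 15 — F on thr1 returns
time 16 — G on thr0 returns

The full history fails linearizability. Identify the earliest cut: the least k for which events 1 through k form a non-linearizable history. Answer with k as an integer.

12

events 1..11 are linearizable, e.g. via A, B, D, C, E:
1. A pop() → empty, leaving stack <>
2. B push(52), leaving stack <52>
3. D pop() (pending, included), leaving stack <>
4. C pop() → empty, leaving stack <>
5. E pop() → empty, leaving stack <>
once event 12 joins (D's response, time 12), exhaustive search finds no witness
completion choices over the 2 pending operations (F, G) were checked; none helps
one such order, A, B, C, D, E (pending dropped), breaks at step 3 where C pop() → empty is illegal
one such order, A, B, C, E, D (pending dropped), breaks at step 3 where C pop() → empty is illegal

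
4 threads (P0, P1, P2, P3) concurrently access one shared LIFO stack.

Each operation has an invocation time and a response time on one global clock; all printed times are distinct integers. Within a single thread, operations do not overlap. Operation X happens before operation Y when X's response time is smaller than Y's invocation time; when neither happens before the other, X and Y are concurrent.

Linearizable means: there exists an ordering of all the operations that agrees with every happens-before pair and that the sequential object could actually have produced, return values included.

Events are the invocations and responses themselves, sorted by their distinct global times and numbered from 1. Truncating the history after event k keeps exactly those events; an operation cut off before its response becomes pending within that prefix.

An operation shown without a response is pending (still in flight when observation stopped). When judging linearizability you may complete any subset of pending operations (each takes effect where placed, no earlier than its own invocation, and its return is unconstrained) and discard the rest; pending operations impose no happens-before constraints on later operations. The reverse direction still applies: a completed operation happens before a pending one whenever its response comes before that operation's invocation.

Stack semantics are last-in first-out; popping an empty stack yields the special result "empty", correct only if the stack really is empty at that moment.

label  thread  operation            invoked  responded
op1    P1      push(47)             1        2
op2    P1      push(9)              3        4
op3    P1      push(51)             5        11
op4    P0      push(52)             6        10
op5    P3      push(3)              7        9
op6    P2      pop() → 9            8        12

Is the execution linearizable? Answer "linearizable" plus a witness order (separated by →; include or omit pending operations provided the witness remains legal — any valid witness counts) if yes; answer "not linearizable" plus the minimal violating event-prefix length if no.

after step 1 (op1 push(47)): stack <47>
after step 2 (op2 push(9)): stack <47,9>
after step 3 (op6 pop() → 9): stack <47>
after step 4 (op3 push(51)): stack <47,51>
after step 5 (op4 push(52)): stack <47,51,52>
after step 6 (op5 push(3)): stack <47,51,52,3>

linearizable — witness: op1 → op2 → op6 → op3 → op4 → op5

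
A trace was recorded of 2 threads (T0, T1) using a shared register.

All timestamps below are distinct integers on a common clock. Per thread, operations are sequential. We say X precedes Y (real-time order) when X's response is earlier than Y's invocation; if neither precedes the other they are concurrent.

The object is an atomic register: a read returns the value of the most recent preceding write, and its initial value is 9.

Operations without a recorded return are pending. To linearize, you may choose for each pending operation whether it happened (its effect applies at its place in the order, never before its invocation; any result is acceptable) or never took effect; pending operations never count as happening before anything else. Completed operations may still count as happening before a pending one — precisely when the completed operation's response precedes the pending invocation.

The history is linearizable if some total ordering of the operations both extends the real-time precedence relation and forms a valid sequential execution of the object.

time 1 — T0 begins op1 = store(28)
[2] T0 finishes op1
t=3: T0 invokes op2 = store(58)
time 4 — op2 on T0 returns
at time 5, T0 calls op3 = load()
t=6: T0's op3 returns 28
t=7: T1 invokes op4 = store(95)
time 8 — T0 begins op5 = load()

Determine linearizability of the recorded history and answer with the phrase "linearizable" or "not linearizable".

through event 5 a valid linearization exists; event 6 (op3 responding at time 6) ends that
one real-time candidate order over the 3 completed operations — the register replay rejects it
one such order, op1, op2, op3, breaks at step 3 where op3 load() → 28 is illegal

not linearizable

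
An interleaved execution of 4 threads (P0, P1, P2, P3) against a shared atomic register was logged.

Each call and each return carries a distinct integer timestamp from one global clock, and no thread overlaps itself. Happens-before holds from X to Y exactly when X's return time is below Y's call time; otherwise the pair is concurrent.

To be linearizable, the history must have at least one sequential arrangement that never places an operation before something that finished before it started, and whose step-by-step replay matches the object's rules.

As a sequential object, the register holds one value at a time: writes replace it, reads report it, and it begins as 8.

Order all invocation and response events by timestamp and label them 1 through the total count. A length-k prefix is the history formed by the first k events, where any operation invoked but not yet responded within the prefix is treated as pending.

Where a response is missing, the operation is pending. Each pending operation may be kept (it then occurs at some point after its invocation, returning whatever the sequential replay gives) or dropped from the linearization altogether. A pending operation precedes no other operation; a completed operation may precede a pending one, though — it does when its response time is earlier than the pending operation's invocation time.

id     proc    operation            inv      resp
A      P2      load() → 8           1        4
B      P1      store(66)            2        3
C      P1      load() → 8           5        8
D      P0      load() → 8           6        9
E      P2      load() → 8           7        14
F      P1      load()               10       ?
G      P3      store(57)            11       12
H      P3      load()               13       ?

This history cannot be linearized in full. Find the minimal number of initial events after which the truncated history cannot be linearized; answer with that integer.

8

events 1..7 are linearizable; a witness order is A, B:
1. A load() → 8, leaving value 8
2. B store(66), leaving value 66
include event 8 — C responding at 8 — and every candidate order breaks
completion choices over the 2 pending operations (D, E) were checked; none helps
one such order, A, B, C (pending dropped), breaks at step 3 where C load() → 8 is illegal
one such order, B, A, C (pending dropped), breaks at step 2 where A load() → 8 is illegal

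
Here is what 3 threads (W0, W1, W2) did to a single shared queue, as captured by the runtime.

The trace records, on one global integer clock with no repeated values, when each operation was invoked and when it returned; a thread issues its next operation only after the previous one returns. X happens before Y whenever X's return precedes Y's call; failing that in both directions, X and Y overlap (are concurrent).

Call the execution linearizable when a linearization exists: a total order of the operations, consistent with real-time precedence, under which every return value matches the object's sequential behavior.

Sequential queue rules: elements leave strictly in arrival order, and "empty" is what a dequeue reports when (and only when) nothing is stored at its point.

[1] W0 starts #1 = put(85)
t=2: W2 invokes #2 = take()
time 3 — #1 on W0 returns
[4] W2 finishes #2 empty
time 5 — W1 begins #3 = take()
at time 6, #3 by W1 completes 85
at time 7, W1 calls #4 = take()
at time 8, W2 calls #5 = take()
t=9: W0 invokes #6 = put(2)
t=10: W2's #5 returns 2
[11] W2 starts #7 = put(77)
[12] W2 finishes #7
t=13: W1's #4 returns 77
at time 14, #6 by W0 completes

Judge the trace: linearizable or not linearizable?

witness order: #2, #1, #3, #6, #5, #7, #4
step 1: #2 take() → empty — queue <>
step 2: #1 put(85) — queue <85>
step 3: #3 take() → 85 — queue <>
step 4: #6 put(2) — queue <2>
step 5: #5 take() → 2 — queue <>
step 6: #7 put(77) — queue <77>
step 7: #4 take() → 77 — queue <>

linearizable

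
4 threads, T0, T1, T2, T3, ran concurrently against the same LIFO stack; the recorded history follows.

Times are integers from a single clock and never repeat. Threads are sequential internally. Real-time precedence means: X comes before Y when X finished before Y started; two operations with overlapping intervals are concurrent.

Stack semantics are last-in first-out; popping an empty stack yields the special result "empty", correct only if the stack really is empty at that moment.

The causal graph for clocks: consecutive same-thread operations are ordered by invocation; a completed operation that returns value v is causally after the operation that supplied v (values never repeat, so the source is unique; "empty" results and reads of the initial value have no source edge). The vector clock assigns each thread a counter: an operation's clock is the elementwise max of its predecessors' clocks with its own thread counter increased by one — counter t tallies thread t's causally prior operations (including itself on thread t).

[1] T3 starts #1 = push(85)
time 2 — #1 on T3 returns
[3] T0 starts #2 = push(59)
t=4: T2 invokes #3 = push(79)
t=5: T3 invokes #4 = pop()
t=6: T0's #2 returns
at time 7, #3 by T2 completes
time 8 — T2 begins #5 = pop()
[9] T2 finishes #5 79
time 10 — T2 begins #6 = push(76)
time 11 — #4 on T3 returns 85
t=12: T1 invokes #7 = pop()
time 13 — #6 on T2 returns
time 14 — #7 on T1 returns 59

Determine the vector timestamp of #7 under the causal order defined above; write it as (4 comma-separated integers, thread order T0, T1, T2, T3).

(1, 1, 0, 0)

#1, invoked 1, has no incoming edges; only T3's bump applies → (0, 0, 0, 1)
#3, invoked 4, has no incoming edges; only T2's bump applies → (0, 0, 1, 0)
#2, invoked 3, has no incoming edges; only T0's bump applies → (1, 0, 0, 0)
#4 (invocation 5): componentwise max over VC(#1)=(0, 0, 0, 1), +1 at T3, giving (0, 0, 0, 2)
#5 (invocation 8): componentwise max over VC(#3)=(0, 0, 1, 0), +1 at T2, giving (0, 0, 2, 0)
#7 (invocation 12): componentwise max over VC(#2)=(1, 0, 0, 0), +1 at T1, giving (1, 1, 0, 0)
#6 (invocation 10): componentwise max over VC(#5)=(0, 0, 2, 0), +1 at T2, giving (0, 0, 3, 0)
target: VC(#7) = (1, 1, 0, 0)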